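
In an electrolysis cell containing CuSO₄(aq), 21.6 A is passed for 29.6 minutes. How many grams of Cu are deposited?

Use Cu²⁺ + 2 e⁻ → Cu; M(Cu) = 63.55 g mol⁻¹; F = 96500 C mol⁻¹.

12.6 g

Q = I·t = 21.60 A × 1776.0 s = 38360 C.
n(e⁻) = Q/F = 38360 / 96500 = 0.3975 mol.
Cu²⁺ + 2 e⁻ → Cu, so n(Cu) = n(e⁻)/2 = 0.1988 mol.
m = n·M = 0.1988 × 63.55 = 12.6 g.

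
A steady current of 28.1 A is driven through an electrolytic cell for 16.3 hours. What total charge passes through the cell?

Q = I·t = 28.10 A × 58680 s = 1.65 × 10⁶ C.

1.65 × 10⁶ C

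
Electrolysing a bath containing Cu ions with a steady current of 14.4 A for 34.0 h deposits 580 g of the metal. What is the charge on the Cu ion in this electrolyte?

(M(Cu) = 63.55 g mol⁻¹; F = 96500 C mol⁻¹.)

+2

Q = I·t = 14.40 A × 122400 s = 1763000 C, so n(e⁻) = 1763000/96500 = 18.26 mol.
n(Cu) deposited = 580 / 63.55 = 9.127 mol.
Electrons per atom = n(e⁻)/n(Cu) = 18.26 / 9.127 = 2.00 ≈ 2, so the ion is Cu²⁺.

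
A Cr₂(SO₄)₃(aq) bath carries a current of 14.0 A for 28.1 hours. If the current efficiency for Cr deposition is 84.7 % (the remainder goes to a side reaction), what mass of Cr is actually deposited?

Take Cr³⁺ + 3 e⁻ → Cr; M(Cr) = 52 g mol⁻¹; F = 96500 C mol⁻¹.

Q = I·t = 14.00 × 101160 = 1416000 C.
n(e⁻) = 1416000/96500 = 14.68 mol; theoretically n(Cr) = 14.68/3 = 4.892 mol, m_theo = 254.4 g.
At 84.7 % efficiency, m_actual = 0.847 × 254.4 = 215 g.

215 g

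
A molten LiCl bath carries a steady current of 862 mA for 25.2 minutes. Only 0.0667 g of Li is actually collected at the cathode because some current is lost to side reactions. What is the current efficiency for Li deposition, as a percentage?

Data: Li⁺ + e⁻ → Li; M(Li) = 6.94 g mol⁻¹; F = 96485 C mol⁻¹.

Q = I·t = 0.8620 × 1512.0 = 1303 C; n(e⁻) = 1303/96485 = 0.01351 mol.
Theoretical n(Li) = n(e⁻)/1 = 0.01351 mol, i.e. m_theo = 0.01351 × 6.94 = 0.09375 g.
Efficiency = m_actual / m_theo = 0.0667 / 0.09375 = 71.1 %.

71.1 %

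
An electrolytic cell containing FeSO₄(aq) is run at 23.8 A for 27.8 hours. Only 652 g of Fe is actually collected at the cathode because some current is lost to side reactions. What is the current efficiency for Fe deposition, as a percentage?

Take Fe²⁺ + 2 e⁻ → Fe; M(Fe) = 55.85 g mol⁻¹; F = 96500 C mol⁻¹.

Q = I·t = 23.80 × 100080 = 2382000 C; n(e⁻) = 2382000/96500 = 24.68 mol.
Theoretical n(Fe) = n(e⁻)/2 = 12.34 mol, i.e. m_theo = 12.34 × 55.85 = 689.3 g.
Efficiency = m_actual / m_theo = 652 / 689.3 = 94.6 %.

94.6 %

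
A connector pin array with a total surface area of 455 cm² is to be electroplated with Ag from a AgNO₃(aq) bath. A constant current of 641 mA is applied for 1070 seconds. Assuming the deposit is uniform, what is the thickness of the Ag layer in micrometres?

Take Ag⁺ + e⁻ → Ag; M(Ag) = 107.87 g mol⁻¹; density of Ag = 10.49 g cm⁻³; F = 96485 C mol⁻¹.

Q = I·t = 0.6410 × 1070.0 = 685.9 C; n(e⁻) = 0.007109 mol.
n(Ag) = n(e⁻)/1 = 0.007109 mol, so m = 0.007109 × 107.87 = 0.7668 g.
Volume = m/ρ = 0.7668 / 10.49 = 0.07310 cm³.
Thickness = V/A = 0.07310 / 455 = 1.61 × 10⁻⁴ cm = 1.61 μm.

1.61 μm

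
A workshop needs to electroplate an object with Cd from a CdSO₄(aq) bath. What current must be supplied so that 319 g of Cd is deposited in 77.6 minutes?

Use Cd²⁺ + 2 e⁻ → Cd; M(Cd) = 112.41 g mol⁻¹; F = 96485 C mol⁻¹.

118 A

n(Cd) = 319 / 112.41 = 2.838 mol.
n(e⁻) = 2 × 2.838 = 5.676 mol.
Q = n(e⁻)·F = 5.676 × 96485 = 547600 C.
I = Q/t = 547600 / 4656.0 s = 118 A.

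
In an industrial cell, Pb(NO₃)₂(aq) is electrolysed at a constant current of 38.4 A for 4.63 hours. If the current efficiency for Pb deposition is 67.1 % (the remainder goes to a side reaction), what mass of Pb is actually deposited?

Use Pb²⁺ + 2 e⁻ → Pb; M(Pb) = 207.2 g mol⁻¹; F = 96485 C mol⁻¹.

Q = I·t = 38.40 × 16668 = 640100 C.
n(e⁻) = 640100/96485 = 6.634 mol; theoretically n(Pb) = 6.634/2 = 3.317 mol, m_theo = 687.2 g.
At 67.1 % efficiency, m_actual = 0.671 × 687.2 = 461 g.

461 g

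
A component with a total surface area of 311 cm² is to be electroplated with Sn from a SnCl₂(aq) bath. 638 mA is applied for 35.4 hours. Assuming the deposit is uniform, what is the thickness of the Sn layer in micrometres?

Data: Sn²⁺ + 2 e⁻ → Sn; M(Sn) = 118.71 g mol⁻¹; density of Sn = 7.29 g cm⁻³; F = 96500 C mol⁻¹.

Q = I·t = 0.6380 × 127440 = 81310 C; n(e⁻) = 0.8426 mol.
n(Sn) = n(e⁻)/2 = 0.4213 mol, so m = 0.4213 × 118.71 = 50.01 g.
Volume = m/ρ = 50.01 / 7.29 = 6.860 cm³.
Thickness = V/A = 6.860 / 311 = 0.0221 cm = 221 μm.

221 μm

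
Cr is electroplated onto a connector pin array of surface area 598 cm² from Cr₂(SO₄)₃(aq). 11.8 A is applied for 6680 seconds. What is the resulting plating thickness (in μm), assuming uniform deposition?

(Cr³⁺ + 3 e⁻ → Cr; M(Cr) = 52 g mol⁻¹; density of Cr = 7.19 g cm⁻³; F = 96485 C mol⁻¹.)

32.9 μm

Q = I·t = 11.80 × 6680.0 = 78820 C; n(e⁻) = 0.8170 mol.
n(Cr) = n(e⁻)/3 = 0.2723 mol, so m = 0.2723 × 52 = 14.16 g.
Volume = m/ρ = 14.16 / 7.19 = 1.969 cm³.
Thickness = V/A = 1.969 / 598 = 0.00329 cm = 32.9 μm.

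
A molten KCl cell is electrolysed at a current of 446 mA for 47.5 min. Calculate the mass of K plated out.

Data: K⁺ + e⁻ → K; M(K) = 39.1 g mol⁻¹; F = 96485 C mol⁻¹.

0.515 g

Q = I·t = 0.4460 A × 2850.0 s = 1271 C.
n(e⁻) = Q/F = 1271 / 96485 = 0.01317 mol.
K⁺ + e⁻ → K, so n(K) = n(e⁻)/1 = 0.01317 mol.
m = n·M = 0.01317 × 39.1 = 0.515 g.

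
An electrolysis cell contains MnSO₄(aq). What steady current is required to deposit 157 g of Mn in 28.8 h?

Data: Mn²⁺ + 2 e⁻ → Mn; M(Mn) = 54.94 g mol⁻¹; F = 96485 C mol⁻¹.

n(Mn) = 157 / 54.94 = 2.858 mol.
n(e⁻) = 2 × 2.858 = 5.715 mol.
Q = n(e⁻)·F = 5.715 × 96485 = 551400 C.
I = Q/t = 551400 / 103680 s = 5.32 A.

5.32 A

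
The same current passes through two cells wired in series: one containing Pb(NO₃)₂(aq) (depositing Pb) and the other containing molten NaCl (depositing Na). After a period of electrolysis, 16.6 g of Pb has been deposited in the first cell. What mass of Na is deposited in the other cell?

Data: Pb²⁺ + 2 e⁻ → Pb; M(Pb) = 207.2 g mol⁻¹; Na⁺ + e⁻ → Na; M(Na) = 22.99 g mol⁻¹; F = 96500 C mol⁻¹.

3.68 g

n(Pb) = 16.6 / 207.2 = 0.08012 mol.
Since Pb²⁺ + 2 e⁻ → Pb, n(e⁻) passed = 2 × 0.08012 = 0.1602 mol.
Cells in series carry the same charge, so the same 0.1602 mol of electrons passes through cell 2.
Na⁺ + e⁻ → Na, so n(Na) = 0.1602 / 1 = 0.1602 mol.
m(Na) = 0.1602 × 22.99 = 3.68 g.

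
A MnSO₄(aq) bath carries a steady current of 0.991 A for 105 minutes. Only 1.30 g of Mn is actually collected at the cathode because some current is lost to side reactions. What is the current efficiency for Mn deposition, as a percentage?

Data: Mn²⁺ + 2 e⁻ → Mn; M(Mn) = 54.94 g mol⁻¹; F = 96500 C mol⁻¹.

Q = I·t = 0.9910 × 6300.0 = 6243 C; n(e⁻) = 6243/96500 = 0.06470 mol.
Theoretical n(Mn) = n(e⁻)/2 = 0.03235 mol, i.e. m_theo = 0.03235 × 54.94 = 1.777 g.
Efficiency = m_actual / m_theo = 1.30 / 1.777 = 73.1 %.

73.1 %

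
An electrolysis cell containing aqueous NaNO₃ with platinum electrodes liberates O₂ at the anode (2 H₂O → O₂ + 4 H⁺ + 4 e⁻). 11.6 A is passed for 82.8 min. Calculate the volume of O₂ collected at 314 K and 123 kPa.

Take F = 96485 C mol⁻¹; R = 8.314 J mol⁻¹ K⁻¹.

3.17 L

Q = I·t = 11.60 A × 4968.0 s = 57630 C.
n(e⁻) = Q/F = 57630 / 96485 = 0.5973 mol.
4 electrons are transferred per O₂ molecule, so n(O₂) = 0.5973 / 4 = 0.1493 mol.
V = nRT/P = (0.1493 × 8.314 × 314) / (123 × 10³ Pa) = 0.00317 m³ = 3.17 L.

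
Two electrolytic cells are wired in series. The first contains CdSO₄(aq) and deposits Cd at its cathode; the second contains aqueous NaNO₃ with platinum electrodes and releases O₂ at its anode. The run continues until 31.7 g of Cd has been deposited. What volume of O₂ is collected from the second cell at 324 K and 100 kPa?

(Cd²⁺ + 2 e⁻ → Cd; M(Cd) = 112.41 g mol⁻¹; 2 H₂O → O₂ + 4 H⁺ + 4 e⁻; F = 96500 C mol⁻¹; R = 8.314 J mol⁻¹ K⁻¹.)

3.80 L

n(Cd) = 31.7 / 112.41 = 0.2820 mol, so n(e⁻) = 2 × 0.2820 = 0.5640 mol.
The cells are in series, so the same 0.5640 mol of electrons passes through the second cell.
2 H₂O → O₂ + 4 H⁺ + 4 e⁻ — 4 mol e⁻ per mol O₂, so n(O₂) = 0.5640/4 = 0.1410 mol.
V = nRT/P = (0.1410 × 8.314 × 324) / (100 × 10³) = 0.00380 m³ = 3.80 L.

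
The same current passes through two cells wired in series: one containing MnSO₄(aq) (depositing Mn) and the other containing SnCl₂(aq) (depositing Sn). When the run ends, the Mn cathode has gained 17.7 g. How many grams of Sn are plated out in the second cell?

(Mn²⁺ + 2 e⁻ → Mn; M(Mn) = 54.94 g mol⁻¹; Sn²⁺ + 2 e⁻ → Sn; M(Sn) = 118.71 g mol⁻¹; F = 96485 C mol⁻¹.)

n(Mn) = 17.7 / 54.94 = 0.3222 mol.
Since Mn²⁺ + 2 e⁻ → Mn, n(e⁻) passed = 2 × 0.3222 = 0.6443 mol.
Cells in series carry the same charge, so the same 0.6443 mol of electrons passes through cell 2.
Sn²⁺ + 2 e⁻ → Sn, so n(Sn) = 0.6443 / 2 = 0.3222 mol.
m(Sn) = 0.3222 × 118.71 = 38.2 g.

38.2 g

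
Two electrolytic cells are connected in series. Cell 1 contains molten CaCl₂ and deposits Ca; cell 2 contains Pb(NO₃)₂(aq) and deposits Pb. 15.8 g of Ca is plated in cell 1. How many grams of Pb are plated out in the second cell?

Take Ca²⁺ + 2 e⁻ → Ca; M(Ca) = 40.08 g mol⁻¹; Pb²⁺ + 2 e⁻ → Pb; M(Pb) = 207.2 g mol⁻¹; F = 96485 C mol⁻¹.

81.7 g

n(Ca) = 15.8 / 40.08 = 0.3942 mol.
Since Ca²⁺ + 2 e⁻ → Ca, n(e⁻) passed = 2 × 0.3942 = 0.7884 mol.
Cells in series carry the same charge, so the same 0.7884 mol of electrons passes through cell 2.
Pb²⁺ + 2 e⁻ → Pb, so n(Pb) = 0.7884 / 2 = 0.3942 mol.
m(Pb) = 0.3942 × 207.2 = 81.7 g.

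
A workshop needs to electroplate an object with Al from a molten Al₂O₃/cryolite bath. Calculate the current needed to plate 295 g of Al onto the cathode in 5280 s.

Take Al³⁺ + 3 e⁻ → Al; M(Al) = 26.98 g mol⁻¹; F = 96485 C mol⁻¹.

n(Al) = 295 / 26.98 = 10.93 mol.
n(e⁻) = 3 × 10.93 = 32.80 mol.
Q = n(e⁻)·F = 32.80 × 96485 = 3165000 C.
I = Q/t = 3165000 / 5280.0 s = 599 A.

599 A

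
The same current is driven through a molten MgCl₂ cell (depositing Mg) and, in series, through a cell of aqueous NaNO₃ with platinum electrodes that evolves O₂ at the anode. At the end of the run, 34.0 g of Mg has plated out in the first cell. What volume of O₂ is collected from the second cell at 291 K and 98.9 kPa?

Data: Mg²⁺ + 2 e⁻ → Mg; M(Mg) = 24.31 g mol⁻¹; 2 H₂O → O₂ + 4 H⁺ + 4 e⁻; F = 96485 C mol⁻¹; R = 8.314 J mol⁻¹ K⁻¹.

17.1 L

n(Mg) = 34.0 / 24.31 = 1.399 mol, so n(e⁻) = 2 × 1.399 = 2.797 mol.
The cells are in series, so the same 2.797 mol of electrons passes through the second cell.
2 H₂O → O₂ + 4 H⁺ + 4 e⁻ — 4 mol e⁻ per mol O₂, so n(O₂) = 2.797/4 = 0.6993 mol.
V = nRT/P = (0.6993 × 8.314 × 291) / (98.9 × 10³) = 0.0171 m³ = 17.1 L.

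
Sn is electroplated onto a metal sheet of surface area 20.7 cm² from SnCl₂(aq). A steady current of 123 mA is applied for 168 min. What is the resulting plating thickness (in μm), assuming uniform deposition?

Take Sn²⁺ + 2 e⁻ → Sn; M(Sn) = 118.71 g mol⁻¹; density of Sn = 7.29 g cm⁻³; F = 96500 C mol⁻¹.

50.5 μm

Q = I·t = 0.1230 × 10080 = 1240 C; n(e⁻) = 0.01285 mol.
n(Sn) = n(e⁻)/2 = 0.006424 mol, so m = 0.006424 × 118.71 = 0.7626 g.
Volume = m/ρ = 0.7626 / 7.29 = 0.1046 cm³.
Thickness = V/A = 0.1046 / 20.7 = 0.00505 cm = 50.5 μm.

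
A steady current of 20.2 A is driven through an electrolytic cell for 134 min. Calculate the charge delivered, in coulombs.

Q = I·t = 20.20 A × 8040.0 s = 1.62 × 10⁵ C.

1.62 × 10⁵ C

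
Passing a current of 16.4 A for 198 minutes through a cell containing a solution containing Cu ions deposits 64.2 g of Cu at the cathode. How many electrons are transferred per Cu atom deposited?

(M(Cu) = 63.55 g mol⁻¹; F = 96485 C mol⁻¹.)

2

Q = I·t = 16.40 A × 11880 s = 194800 C, so n(e⁻) = 194800/96485 = 2.019 mol.
n(Cu) deposited = 64.2 / 63.55 = 1.010 mol.
Electrons per atom = n(e⁻)/n(Cu) = 2.019 / 1.010 = 2.00 ≈ 2, so the ion is Cu²⁺.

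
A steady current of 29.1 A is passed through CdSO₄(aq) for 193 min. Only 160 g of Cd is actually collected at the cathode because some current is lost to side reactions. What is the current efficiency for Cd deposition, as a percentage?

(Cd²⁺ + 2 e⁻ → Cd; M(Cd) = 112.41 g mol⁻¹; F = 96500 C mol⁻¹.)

81.5 %

Q = I·t = 29.10 × 11580 = 337000 C; n(e⁻) = 337000/96500 = 3.492 mol.
Theoretical n(Cd) = n(e⁻)/2 = 1.746 mol, i.e. m_theo = 1.746 × 112.41 = 196.3 g.
Efficiency = m_actual / m_theo = 160 / 196.3 = 81.5 %.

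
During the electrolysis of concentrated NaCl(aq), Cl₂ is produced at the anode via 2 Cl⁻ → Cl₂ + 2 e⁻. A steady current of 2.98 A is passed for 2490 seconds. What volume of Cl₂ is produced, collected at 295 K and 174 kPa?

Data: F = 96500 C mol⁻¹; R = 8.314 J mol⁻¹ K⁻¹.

Q = I·t = 2.980 A × 2490.0 s = 7420 C.
n(e⁻) = Q/F = 7420 / 96500 = 0.07689 mol.
2 electrons are transferred per Cl₂ molecule, so n(Cl₂) = 0.07689 / 2 = 0.03845 mol.
V = nRT/P = (0.03845 × 8.314 × 295) / (174 × 10³ Pa) = 5.42 × 10⁻⁴ m³ = 0.542 L.

0.542 L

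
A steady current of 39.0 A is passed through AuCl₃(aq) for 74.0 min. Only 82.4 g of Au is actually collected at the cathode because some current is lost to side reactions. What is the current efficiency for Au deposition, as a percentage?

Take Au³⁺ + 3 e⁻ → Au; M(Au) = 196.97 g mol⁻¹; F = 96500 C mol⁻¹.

Q = I·t = 39.00 × 4440.0 = 173200 C; n(e⁻) = 173200/96500 = 1.794 mol.
Theoretical n(Au) = n(e⁻)/3 = 0.5981 mol, i.e. m_theo = 0.5981 × 196.97 = 117.8 g.
Efficiency = m_actual / m_theo = 82.4 / 117.8 = 69.9 %.

69.9 %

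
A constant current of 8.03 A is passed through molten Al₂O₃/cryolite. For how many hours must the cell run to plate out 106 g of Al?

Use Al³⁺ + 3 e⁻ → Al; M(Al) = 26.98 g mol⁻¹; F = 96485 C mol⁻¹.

39.3 h

n(Al) = m/M = 106 / 26.98 = 3.929 mol.
Each Al atom requires 3 electrons, so n(e⁻) = 3 × 3.929 = 11.79 mol.
Q = n(e⁻)·F = 11.79 × 96485 = 1137000 C.
t = Q/I = 1137000 / 8.030 A = 141600 s = 39.3 h.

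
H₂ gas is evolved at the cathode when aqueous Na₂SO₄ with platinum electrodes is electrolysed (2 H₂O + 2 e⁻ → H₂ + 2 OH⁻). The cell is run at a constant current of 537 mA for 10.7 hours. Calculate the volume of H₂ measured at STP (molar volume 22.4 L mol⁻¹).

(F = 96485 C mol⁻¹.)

2.40 L

Q = I·t = 0.5370 A × 38520 s = 20690 C.
n(e⁻) = Q/F = 20690 / 96485 = 0.2144 mol.
2 electrons are transferred per H₂ molecule, so n(H₂) = 0.2144 / 2 = 0.1072 mol.
V = n × V_m = 0.1072 × 22.4 = 2.40 L.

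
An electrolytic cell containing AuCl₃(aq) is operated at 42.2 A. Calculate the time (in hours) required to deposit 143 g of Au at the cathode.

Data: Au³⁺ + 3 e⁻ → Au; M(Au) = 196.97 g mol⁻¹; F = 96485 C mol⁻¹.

1.38 h

n(Au) = m/M = 143 / 196.97 = 0.7260 mol.
Each Au atom requires 3 electrons, so n(e⁻) = 3 × 0.7260 = 2.178 mol.
Q = n(e⁻)·F = 2.178 × 96485 = 210100 C.
t = Q/I = 210100 / 42.20 A = 4980 s = 1.38 h.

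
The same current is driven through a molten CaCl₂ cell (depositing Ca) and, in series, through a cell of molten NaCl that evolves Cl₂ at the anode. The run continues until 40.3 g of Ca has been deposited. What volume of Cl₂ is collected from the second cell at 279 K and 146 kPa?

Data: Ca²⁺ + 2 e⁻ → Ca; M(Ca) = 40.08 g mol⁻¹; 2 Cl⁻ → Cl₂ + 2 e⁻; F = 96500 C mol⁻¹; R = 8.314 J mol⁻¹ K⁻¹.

16.0 L

n(Ca) = 40.3 / 40.08 = 1.005 mol, so n(e⁻) = 2 × 1.005 = 2.011 mol.
The cells are in series, so the same 2.011 mol of electrons passes through the second cell.
2 Cl⁻ → Cl₂ + 2 e⁻ — 2 mol e⁻ per mol Cl₂, so n(Cl₂) = 2.011/2 = 1.005 mol.
V = nRT/P = (1.005 × 8.314 × 279) / (146 × 10³) = 0.0160 m³ = 16.0 L.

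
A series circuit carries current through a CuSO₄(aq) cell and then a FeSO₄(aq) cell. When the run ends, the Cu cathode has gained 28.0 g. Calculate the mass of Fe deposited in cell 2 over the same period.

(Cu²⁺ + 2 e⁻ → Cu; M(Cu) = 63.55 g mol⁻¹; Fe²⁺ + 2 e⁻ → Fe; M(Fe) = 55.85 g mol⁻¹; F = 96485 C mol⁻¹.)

24.6 g

n(Cu) = 28.0 / 63.55 = 0.4406 mol.
Since Cu²⁺ + 2 e⁻ → Cu, n(e⁻) passed = 2 × 0.4406 = 0.8812 mol.
Cells in series carry the same charge, so the same 0.8812 mol of electrons passes through cell 2.
Fe²⁺ + 2 e⁻ → Fe, so n(Fe) = 0.8812 / 2 = 0.4406 mol.
m(Fe) = 0.4406 × 55.85 = 24.6 g.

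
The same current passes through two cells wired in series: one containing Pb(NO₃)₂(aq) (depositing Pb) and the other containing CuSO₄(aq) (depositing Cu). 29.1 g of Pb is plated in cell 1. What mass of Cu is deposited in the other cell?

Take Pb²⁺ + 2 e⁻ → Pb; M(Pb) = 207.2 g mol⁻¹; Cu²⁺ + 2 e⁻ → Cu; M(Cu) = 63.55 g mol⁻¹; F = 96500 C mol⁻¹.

n(Pb) = 29.1 / 207.2 = 0.1404 mol.
Since Pb²⁺ + 2 e⁻ → Pb, n(e⁻) passed = 2 × 0.1404 = 0.2809 mol.
Cells in series carry the same charge, so the same 0.2809 mol of electrons passes through cell 2.
Cu²⁺ + 2 e⁻ → Cu, so n(Cu) = 0.2809 / 2 = 0.1404 mol.
m(Cu) = 0.1404 × 63.55 = 8.93 g.

8.93 g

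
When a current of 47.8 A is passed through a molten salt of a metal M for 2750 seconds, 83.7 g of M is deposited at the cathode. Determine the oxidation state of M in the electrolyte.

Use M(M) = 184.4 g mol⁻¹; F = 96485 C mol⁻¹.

Q = I·t = 47.80 A × 2750.0 s = 131400 C, so n(e⁻) = 131400/96485 = 1.362 mol.
n(M) deposited = 83.7 / 184.4 = 0.4539 mol.
Electrons per atom = n(e⁻)/n(M) = 1.362 / 0.4539 = 3.00 ≈ 3, so the ion is M³⁺.

+3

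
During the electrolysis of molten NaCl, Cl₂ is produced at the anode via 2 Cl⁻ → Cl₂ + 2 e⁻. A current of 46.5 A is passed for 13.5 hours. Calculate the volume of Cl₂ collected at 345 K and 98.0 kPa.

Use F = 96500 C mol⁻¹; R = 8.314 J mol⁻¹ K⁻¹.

343 L

Q = I·t = 46.50 A × 48600 s = 2260000 C.
n(e⁻) = Q/F = 2260000 / 96500 = 23.42 mol.
2 electrons are transferred per Cl₂ molecule, so n(Cl₂) = 23.42 / 2 = 11.71 mol.
V = nRT/P = (11.71 × 8.314 × 345) / (98.0 × 10³ Pa) = 0.343 m³ = 343 L.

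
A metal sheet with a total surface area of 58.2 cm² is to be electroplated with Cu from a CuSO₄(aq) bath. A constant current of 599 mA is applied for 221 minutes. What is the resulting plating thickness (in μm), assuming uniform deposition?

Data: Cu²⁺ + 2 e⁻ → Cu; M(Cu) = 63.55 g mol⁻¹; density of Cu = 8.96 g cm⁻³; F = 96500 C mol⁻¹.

Q = I·t = 0.5990 × 13260 = 7943 C; n(e⁻) = 0.08231 mol.
n(Cu) = n(e⁻)/2 = 0.04115 mol, so m = 0.04115 × 63.55 = 2.615 g.
Volume = m/ρ = 2.615 / 8.96 = 0.2919 cm³.
Thickness = V/A = 0.2919 / 58.2 = 0.00502 cm = 50.2 μm.

50.2 μm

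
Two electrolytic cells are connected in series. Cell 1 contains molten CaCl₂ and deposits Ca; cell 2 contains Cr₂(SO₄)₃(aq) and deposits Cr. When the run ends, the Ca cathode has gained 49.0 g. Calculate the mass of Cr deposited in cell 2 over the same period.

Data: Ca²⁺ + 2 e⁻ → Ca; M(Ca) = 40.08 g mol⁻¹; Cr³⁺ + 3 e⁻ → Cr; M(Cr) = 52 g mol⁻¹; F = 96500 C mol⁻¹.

n(Ca) = 49.0 / 40.08 = 1.223 mol.
Since Ca²⁺ + 2 e⁻ → Ca, n(e⁻) passed = 2 × 1.223 = 2.445 mol.
Cells in series carry the same charge, so the same 2.445 mol of electrons passes through cell 2.
Cr³⁺ + 3 e⁻ → Cr, so n(Cr) = 2.445 / 3 = 0.8150 mol.
m(Cr) = 0.8150 × 52 = 42.4 g.

42.4 g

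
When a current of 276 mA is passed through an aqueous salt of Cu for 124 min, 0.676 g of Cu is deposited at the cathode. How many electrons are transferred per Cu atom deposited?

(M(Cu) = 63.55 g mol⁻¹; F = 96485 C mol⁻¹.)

Q = I·t = 0.2760 A × 7440.0 s = 2053 C, so n(e⁻) = 2053/96485 = 0.02128 mol.
n(Cu) deposited = 0.676 / 63.55 = 0.01064 mol.
Electrons per atom = n(e⁻)/n(Cu) = 0.02128 / 0.01064 = 2.00 ≈ 2, so the ion is Cu²⁺.

2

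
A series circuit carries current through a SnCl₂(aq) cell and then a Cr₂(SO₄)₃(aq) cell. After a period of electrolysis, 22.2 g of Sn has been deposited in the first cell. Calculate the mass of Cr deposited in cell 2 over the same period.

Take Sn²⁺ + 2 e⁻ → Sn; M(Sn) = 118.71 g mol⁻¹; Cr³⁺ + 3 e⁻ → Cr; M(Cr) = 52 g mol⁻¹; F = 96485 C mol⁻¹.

n(Sn) = 22.2 / 118.71 = 0.1870 mol.
Since Sn²⁺ + 2 e⁻ → Sn, n(e⁻) passed = 2 × 0.1870 = 0.3740 mol.
Cells in series carry the same charge, so the same 0.3740 mol of electrons passes through cell 2.
Cr³⁺ + 3 e⁻ → Cr, so n(Cr) = 0.3740 / 3 = 0.1247 mol.
m(Cr) = 0.1247 × 52 = 6.48 g.

6.48 g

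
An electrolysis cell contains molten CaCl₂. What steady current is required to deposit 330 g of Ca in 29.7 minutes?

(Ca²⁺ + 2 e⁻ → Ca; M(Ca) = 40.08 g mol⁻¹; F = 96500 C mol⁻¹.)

892 A

n(Ca) = 330 / 40.08 = 8.234 mol.
n(e⁻) = 2 × 8.234 = 16.47 mol.
Q = n(e⁻)·F = 16.47 × 96500 = 1589000 C.
I = Q/t = 1589000 / 1782.0 s = 892 A.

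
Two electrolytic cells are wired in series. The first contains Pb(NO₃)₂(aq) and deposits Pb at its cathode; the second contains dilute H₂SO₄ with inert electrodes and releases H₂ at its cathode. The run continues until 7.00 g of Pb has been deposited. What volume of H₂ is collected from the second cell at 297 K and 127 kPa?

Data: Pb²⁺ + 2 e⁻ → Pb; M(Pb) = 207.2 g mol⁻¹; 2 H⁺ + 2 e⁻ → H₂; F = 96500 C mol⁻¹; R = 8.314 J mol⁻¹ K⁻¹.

0.657 L

n(Pb) = 7.00 / 207.2 = 0.03378 mol, so n(e⁻) = 2 × 0.03378 = 0.06757 mol.
The cells are in series, so the same 0.06757 mol of electrons passes through the second cell.
2 H⁺ + 2 e⁻ → H₂ — 2 mol e⁻ per mol H₂, so n(H₂) = 0.06757/2 = 0.03378 mol.
V = nRT/P = (0.03378 × 8.314 × 297) / (127 × 10³) = 6.57 × 10⁻⁴ m³ = 0.657 L.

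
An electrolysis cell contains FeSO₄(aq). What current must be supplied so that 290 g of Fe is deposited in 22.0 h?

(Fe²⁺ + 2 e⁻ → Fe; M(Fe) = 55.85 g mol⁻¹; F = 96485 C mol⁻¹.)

12.7 A

n(Fe) = 290 / 55.85 = 5.192 mol.
n(e⁻) = 2 × 5.192 = 10.38 mol.
Q = n(e⁻)·F = 10.38 × 96485 = 1002000 C.
I = Q/t = 1002000 / 79200 s = 12.7 A.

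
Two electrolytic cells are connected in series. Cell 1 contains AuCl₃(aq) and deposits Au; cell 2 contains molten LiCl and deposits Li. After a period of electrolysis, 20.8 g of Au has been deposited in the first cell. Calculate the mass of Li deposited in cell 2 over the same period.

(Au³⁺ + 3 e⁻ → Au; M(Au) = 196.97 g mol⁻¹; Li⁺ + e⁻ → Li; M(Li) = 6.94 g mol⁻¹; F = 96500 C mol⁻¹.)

2.20 g

n(Au) = 20.8 / 196.97 = 0.1056 mol.
Since Au³⁺ + 3 e⁻ → Au, n(e⁻) passed = 3 × 0.1056 = 0.3168 mol.
Cells in series carry the same charge, so the same 0.3168 mol of electrons passes through cell 2.
Li⁺ + e⁻ → Li, so n(Li) = 0.3168 / 1 = 0.3168 mol.
m(Li) = 0.3168 × 6.94 = 2.20 g.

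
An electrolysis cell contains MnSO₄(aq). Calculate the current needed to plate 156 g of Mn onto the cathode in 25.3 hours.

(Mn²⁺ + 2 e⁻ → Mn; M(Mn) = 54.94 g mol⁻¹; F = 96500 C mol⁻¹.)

6.02 A

n(Mn) = 156 / 54.94 = 2.839 mol.
n(e⁻) = 2 × 2.839 = 5.679 mol.
Q = n(e⁻)·F = 5.679 × 96500 = 548000 C.
I = Q/t = 548000 / 91080 s = 6.02 A.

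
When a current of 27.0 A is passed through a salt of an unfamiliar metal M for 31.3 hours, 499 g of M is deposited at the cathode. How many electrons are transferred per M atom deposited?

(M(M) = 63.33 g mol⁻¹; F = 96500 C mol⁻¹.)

4

Q = I·t = 27.00 A × 112680 s = 3042000 C, so n(e⁻) = 3042000/96500 = 31.53 mol.
n(M) deposited = 499 / 63.33 = 7.879 mol.
Electrons per atom = n(e⁻)/n(M) = 31.53 / 7.879 = 4.00 ≈ 4, so the ion is M⁴⁺.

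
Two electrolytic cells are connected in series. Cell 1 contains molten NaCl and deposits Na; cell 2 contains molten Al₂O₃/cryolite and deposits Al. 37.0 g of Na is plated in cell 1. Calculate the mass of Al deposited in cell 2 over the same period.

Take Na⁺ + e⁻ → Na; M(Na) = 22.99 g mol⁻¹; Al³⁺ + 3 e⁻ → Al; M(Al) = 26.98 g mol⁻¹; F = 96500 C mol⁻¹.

14.5 g

n(Na) = 37.0 / 22.99 = 1.609 mol.
Since Na⁺ + e⁻ → Na, n(e⁻) passed = 1 × 1.609 = 1.609 mol.
Cells in series carry the same charge, so the same 1.609 mol of electrons passes through cell 2.
Al³⁺ + 3 e⁻ → Al, so n(Al) = 1.609 / 3 = 0.5365 mol.
m(Al) = 0.5365 × 26.98 = 14.5 g.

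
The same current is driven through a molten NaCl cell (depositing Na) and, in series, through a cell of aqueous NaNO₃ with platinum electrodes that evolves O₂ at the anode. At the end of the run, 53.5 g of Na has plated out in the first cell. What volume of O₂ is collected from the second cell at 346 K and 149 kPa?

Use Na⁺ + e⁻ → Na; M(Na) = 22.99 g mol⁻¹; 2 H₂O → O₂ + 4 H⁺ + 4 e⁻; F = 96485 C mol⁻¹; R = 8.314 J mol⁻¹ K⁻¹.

n(Na) = 53.5 / 22.99 = 2.327 mol, so n(e⁻) = 1 × 2.327 = 2.327 mol.
The cells are in series, so the same 2.327 mol of electrons passes through the second cell.
2 H₂O → O₂ + 4 H⁺ + 4 e⁻ — 4 mol e⁻ per mol O₂, so n(O₂) = 2.327/4 = 0.5818 mol.
V = nRT/P = (0.5818 × 8.314 × 346) / (149 × 10³) = 0.0112 m³ = 11.2 L.

11.2 L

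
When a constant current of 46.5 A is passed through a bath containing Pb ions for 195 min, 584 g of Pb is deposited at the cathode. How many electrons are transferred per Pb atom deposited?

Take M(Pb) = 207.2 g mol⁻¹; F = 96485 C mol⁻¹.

Q = I·t = 46.50 A × 11700 s = 544000 C, so n(e⁻) = 544000/96485 = 5.639 mol.
n(Pb) deposited = 584 / 207.2 = 2.819 mol.
Electrons per atom = n(e⁻)/n(Pb) = 5.639 / 2.819 = 2.00 ≈ 2, so the ion is Pb²⁺.

2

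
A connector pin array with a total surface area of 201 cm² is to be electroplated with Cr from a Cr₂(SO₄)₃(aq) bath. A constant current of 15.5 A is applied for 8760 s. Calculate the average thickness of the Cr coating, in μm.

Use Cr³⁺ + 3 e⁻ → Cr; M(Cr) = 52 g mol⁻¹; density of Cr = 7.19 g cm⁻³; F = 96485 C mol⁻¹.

169 μm

Q = I·t = 15.50 × 8760.0 = 135800 C; n(e⁻) = 1.407 mol.
n(Cr) = n(e⁻)/3 = 0.4691 mol, so m = 0.4691 × 52 = 24.39 g.
Volume = m/ρ = 24.39 / 7.19 = 3.393 cm³.
Thickness = V/A = 3.393 / 201 = 0.0169 cm = 169 μm.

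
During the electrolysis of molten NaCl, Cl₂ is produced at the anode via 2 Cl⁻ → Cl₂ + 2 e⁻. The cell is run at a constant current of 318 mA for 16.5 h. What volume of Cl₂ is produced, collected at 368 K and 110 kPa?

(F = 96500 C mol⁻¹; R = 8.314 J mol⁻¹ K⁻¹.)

Q = I·t = 0.3180 A × 59400 s = 18890 C.
n(e⁻) = Q/F = 18890 / 96500 = 0.1957 mol.
2 electrons are transferred per Cl₂ molecule, so n(Cl₂) = 0.1957 / 2 = 0.09787 mol.
V = nRT/P = (0.09787 × 8.314 × 368) / (110 × 10³ Pa) = 0.00272 m³ = 2.72 L.

2.72 L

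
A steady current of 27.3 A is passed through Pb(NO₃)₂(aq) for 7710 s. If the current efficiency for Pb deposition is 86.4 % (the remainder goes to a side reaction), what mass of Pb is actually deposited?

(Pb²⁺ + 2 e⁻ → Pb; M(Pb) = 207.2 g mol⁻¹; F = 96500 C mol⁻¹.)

195 g

Q = I·t = 27.30 × 7710.0 = 210500 C.
n(e⁻) = 210500/96500 = 2.181 mol; theoretically n(Pb) = 2.181/2 = 1.091 mol, m_theo = 226.0 g.
At 86.4 % efficiency, m_actual = 0.864 × 226.0 = 195 g.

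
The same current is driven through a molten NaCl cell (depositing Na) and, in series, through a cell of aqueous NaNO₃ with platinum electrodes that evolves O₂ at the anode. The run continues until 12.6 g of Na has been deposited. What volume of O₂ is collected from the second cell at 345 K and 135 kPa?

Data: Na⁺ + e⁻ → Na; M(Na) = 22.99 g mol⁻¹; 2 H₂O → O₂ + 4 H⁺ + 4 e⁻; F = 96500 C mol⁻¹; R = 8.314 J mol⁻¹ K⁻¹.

n(Na) = 12.6 / 22.99 = 0.5481 mol, so n(e⁻) = 1 × 0.5481 = 0.5481 mol.
The cells are in series, so the same 0.5481 mol of electrons passes through the second cell.
2 H₂O → O₂ + 4 H⁺ + 4 e⁻ — 4 mol e⁻ per mol O₂, so n(O₂) = 0.5481/4 = 0.1370 mol.
V = nRT/P = (0.1370 × 8.314 × 345) / (135 × 10³) = 0.00291 m³ = 2.91 L.

2.91 L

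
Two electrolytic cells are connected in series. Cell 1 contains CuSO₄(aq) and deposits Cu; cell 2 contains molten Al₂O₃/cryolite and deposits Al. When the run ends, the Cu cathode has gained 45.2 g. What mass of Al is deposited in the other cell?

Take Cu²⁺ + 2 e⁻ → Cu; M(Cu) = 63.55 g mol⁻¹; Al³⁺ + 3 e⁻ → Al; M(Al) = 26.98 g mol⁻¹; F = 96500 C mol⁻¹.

12.8 g

n(Cu) = 45.2 / 63.55 = 0.7113 mol.
Since Cu²⁺ + 2 e⁻ → Cu, n(e⁻) passed = 2 × 0.7113 = 1.423 mol.
Cells in series carry the same charge, so the same 1.423 mol of electrons passes through cell 2.
Al³⁺ + 3 e⁻ → Al, so n(Al) = 1.423 / 3 = 0.4742 mol.
m(Al) = 0.4742 × 26.98 = 12.8 g.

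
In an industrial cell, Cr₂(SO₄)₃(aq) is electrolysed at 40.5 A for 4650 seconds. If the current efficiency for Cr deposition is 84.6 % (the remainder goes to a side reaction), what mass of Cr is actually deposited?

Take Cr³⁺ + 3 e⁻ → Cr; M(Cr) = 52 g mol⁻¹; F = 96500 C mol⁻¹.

28.6 g

Q = I·t = 40.50 × 4650.0 = 188300 C.
n(e⁻) = 188300/96500 = 1.952 mol; theoretically n(Cr) = 1.952/3 = 0.6505 mol, m_theo = 33.83 g.
At 84.6 % efficiency, m_actual = 0.846 × 33.83 = 28.6 g.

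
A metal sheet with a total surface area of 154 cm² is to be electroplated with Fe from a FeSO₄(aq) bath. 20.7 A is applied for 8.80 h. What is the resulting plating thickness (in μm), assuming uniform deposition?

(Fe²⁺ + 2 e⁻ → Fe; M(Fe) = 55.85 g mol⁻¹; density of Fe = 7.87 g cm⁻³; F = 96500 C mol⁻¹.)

Q = I·t = 20.70 × 31680 = 655800 C; n(e⁻) = 6.796 mol.
n(Fe) = n(e⁻)/2 = 3.398 mol, so m = 3.398 × 55.85 = 189.8 g.
Volume = m/ρ = 189.8 / 7.87 = 24.11 cm³.
Thickness = V/A = 24.11 / 154 = 0.157 cm = 1570 μm.

1570 μm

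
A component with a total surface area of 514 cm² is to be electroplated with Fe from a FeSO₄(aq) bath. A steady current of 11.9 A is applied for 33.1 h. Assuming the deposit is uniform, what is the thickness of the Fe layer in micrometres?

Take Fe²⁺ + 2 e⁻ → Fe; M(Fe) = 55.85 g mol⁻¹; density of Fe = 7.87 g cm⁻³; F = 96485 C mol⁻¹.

1010 μm

Q = I·t = 11.90 × 119160 = 1418000 C; n(e⁻) = 14.70 mol.
n(Fe) = n(e⁻)/2 = 7.348 mol, so m = 7.348 × 55.85 = 410.4 g.
Volume = m/ρ = 410.4 / 7.87 = 52.15 cm³.
Thickness = V/A = 52.15 / 514 = 0.101 cm = 1010 μm.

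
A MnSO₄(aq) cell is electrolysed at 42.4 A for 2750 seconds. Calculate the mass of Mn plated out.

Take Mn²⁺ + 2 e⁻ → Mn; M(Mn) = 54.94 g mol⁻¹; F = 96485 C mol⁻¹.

33.2 g

Q = I·t = 42.40 A × 2750.0 s = 116600 C.
n(e⁻) = Q/F = 116600 / 96485 = 1.208 mol.
Mn²⁺ + 2 e⁻ → Mn, so n(Mn) = n(e⁻)/2 = 0.6042 mol.
m = n·M = 0.6042 × 54.94 = 33.2 g.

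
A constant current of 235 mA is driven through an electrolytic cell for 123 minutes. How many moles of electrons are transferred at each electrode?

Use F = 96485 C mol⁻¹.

0.0180 mol

Q = I·t = 0.2350 A × 7380.0 s = 1734 C.
n(e⁻) = Q/F = 1734 / 96485 = 0.0180 mol.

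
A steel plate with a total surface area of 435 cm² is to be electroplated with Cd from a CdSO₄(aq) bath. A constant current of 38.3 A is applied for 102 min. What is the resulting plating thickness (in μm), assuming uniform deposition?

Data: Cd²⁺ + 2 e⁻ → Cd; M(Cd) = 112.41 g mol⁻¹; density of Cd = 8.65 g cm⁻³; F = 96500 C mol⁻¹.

Q = I·t = 38.30 × 6120.0 = 234400 C; n(e⁻) = 2.429 mol.
n(Cd) = n(e⁻)/2 = 1.214 mol, so m = 1.214 × 112.41 = 136.5 g.
Volume = m/ρ = 136.5 / 8.65 = 15.78 cm³.
Thickness = V/A = 15.78 / 435 = 0.0363 cm = 363 μm.

363 μm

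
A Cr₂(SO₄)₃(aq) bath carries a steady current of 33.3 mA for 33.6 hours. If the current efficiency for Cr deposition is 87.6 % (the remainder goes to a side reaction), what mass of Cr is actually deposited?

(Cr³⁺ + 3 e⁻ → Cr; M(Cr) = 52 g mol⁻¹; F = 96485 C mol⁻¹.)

0.634 g

Q = I·t = 0.03330 × 120960 = 4028 C.
n(e⁻) = 4028/96485 = 0.04175 mol; theoretically n(Cr) = 0.04175/3 = 0.01392 mol, m_theo = 0.7236 g.
At 87.6 % efficiency, m_actual = 0.876 × 0.7236 = 0.634 g.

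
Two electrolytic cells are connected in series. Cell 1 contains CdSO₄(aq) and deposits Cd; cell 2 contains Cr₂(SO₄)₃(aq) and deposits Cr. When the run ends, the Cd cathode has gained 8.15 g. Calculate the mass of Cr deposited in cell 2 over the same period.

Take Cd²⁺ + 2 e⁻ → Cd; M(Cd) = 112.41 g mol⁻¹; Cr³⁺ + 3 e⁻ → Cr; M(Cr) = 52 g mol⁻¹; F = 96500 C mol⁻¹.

2.51 g

n(Cd) = 8.15 / 112.41 = 0.07250 mol.
Since Cd²⁺ + 2 e⁻ → Cd, n(e⁻) passed = 2 × 0.07250 = 0.1450 mol.
Cells in series carry the same charge, so the same 0.1450 mol of electrons passes through cell 2.
Cr³⁺ + 3 e⁻ → Cr, so n(Cr) = 0.1450 / 3 = 0.04833 mol.
m(Cr) = 0.04833 × 52 = 2.51 g.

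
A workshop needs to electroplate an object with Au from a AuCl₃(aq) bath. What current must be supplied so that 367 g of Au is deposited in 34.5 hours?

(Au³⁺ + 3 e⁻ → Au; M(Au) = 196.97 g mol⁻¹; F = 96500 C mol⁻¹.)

n(Au) = 367 / 196.97 = 1.863 mol.
n(e⁻) = 3 × 1.863 = 5.590 mol.
Q = n(e⁻)·F = 5.590 × 96500 = 539400 C.
I = Q/t = 539400 / 124200 s = 4.34 A.

4.34 A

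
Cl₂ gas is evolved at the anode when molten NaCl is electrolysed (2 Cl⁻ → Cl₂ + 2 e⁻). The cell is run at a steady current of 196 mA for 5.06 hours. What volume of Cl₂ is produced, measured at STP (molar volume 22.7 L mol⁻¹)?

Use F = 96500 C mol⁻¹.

0.420 L

Q = I·t = 0.1960 A × 18216 s = 3570 C.
n(e⁻) = Q/F = 3570 / 96500 = 0.03700 mol.
2 electrons are transferred per Cl₂ molecule, so n(Cl₂) = 0.03700 / 2 = 0.01850 mol.
V = n × V_m = 0.01850 × 22.7 = 0.420 L.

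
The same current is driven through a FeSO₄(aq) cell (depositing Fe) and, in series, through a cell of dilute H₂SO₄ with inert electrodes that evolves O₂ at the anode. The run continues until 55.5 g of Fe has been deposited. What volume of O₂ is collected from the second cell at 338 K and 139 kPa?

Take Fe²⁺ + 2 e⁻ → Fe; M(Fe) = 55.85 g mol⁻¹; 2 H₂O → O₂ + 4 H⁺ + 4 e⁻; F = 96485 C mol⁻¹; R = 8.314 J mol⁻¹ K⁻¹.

n(Fe) = 55.5 / 55.85 = 0.9937 mol, so n(e⁻) = 2 × 0.9937 = 1.987 mol.
The cells are in series, so the same 1.987 mol of electrons passes through the second cell.
2 H₂O → O₂ + 4 H⁺ + 4 e⁻ — 4 mol e⁻ per mol O₂, so n(O₂) = 1.987/4 = 0.4969 mol.
V = nRT/P = (0.4969 × 8.314 × 338) / (139 × 10³) = 0.0100 m³ = 10.0 L.

10.0 L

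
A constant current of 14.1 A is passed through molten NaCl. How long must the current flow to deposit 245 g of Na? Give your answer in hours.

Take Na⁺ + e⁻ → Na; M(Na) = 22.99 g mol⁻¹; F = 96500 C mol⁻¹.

n(Na) = m/M = 245 / 22.99 = 10.66 mol.
Each Na atom requires 1 electron, so n(e⁻) = 1 × 10.66 = 10.66 mol.
Q = n(e⁻)·F = 10.66 × 96500 = 1028000 C.
t = Q/I = 1028000 / 14.10 A = 72930 s = 20.3 h.

20.3 h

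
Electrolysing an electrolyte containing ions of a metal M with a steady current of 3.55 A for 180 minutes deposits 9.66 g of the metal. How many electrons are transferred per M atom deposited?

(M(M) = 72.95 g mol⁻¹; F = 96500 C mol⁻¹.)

Q = I·t = 3.550 A × 10800 s = 38340 C, so n(e⁻) = 38340/96500 = 0.3973 mol.
n(M) deposited = 9.66 / 72.95 = 0.1324 mol.
Electrons per atom = n(e⁻)/n(M) = 0.3973 / 0.1324 = 3.00 ≈ 3, so the ion is M³⁺.

3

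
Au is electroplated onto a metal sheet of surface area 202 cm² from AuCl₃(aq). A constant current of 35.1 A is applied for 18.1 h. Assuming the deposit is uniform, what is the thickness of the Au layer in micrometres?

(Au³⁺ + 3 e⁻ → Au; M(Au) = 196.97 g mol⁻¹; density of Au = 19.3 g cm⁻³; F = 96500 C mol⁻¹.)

Q = I·t = 35.10 × 65160 = 2287000 C; n(e⁻) = 23.70 mol.
n(Au) = n(e⁻)/3 = 7.900 mol, so m = 7.900 × 196.97 = 1556 g.
Volume = m/ρ = 1556 / 19.3 = 80.63 cm³.
Thickness = V/A = 80.63 / 202 = 0.399 cm = 3990 μm.

3990 μm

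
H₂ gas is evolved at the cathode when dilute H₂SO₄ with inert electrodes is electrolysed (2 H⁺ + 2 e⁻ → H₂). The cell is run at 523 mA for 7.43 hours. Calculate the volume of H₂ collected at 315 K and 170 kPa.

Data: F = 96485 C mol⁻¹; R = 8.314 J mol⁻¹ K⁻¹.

1.12 L

Q = I·t = 0.5230 A × 26748 s = 13990 C.
n(e⁻) = Q/F = 13990 / 96485 = 0.1450 mol.
2 electrons are transferred per H₂ molecule, so n(H₂) = 0.1450 / 2 = 0.07249 mol.
V = nRT/P = (0.07249 × 8.314 × 315) / (170 × 10³ Pa) = 0.00112 m³ = 1.12 L.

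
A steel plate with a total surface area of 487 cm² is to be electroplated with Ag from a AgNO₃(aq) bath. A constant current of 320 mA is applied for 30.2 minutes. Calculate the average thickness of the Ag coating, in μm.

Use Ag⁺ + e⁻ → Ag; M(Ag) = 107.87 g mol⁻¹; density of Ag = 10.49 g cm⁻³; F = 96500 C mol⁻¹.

1.27 μm

Q = I·t = 0.3200 × 1812.0 = 579.8 C; n(e⁻) = 0.006009 mol.
n(Ag) = n(e⁻)/1 = 0.006009 mol, so m = 0.006009 × 107.87 = 0.6482 g.
Volume = m/ρ = 0.6482 / 10.49 = 0.06179 cm³.
Thickness = V/A = 0.06179 / 487 = 1.27 × 10⁻⁴ cm = 1.27 μm.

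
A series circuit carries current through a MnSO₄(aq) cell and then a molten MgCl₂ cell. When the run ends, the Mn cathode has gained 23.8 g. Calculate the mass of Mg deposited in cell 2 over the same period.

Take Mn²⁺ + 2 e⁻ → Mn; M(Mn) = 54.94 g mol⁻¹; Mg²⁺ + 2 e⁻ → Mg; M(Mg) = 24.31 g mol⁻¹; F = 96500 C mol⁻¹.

n(Mn) = 23.8 / 54.94 = 0.4332 mol.
Since Mn²⁺ + 2 e⁻ → Mn, n(e⁻) passed = 2 × 0.4332 = 0.8664 mol.
Cells in series carry the same charge, so the same 0.8664 mol of electrons passes through cell 2.
Mg²⁺ + 2 e⁻ → Mg, so n(Mg) = 0.8664 / 2 = 0.4332 mol.
m(Mg) = 0.4332 × 24.31 = 10.5 g.

10.5 g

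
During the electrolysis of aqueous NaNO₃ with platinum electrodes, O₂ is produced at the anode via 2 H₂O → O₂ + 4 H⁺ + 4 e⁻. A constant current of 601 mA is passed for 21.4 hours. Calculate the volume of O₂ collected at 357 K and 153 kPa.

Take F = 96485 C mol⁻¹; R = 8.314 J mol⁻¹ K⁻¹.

Q = I·t = 0.6010 A × 77040 s = 46300 C.
n(e⁻) = Q/F = 46300 / 96485 = 0.4799 mol.
4 electrons are transferred per O₂ molecule, so n(O₂) = 0.4799 / 4 = 0.1200 mol.
V = nRT/P = (0.1200 × 8.314 × 357) / (153 × 10³ Pa) = 0.00233 m³ = 2.33 L.

2.33 L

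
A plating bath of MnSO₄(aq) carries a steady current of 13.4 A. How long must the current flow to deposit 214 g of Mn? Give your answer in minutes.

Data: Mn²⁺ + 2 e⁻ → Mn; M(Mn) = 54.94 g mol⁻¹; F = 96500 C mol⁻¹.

n(Mn) = m/M = 214 / 54.94 = 3.895 mol.
Each Mn atom requires 2 electrons, so n(e⁻) = 2 × 3.895 = 7.790 mol.
Q = n(e⁻)·F = 7.790 × 96500 = 751800 C.
t = Q/I = 751800 / 13.40 A = 56100 s = 935 min.

935 min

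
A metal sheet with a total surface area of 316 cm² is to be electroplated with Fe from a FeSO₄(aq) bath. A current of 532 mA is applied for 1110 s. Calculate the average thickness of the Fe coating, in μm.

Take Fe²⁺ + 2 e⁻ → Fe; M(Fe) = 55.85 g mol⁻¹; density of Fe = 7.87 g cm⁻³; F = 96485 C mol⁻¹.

Q = I·t = 0.5320 × 1110.0 = 590.5 C; n(e⁻) = 0.006120 mol.
n(Fe) = n(e⁻)/2 = 0.003060 mol, so m = 0.003060 × 55.85 = 0.1709 g.
Volume = m/ρ = 0.1709 / 7.87 = 0.02172 cm³.
Thickness = V/A = 0.02172 / 316 = 6.87 × 10⁻⁵ cm = 0.687 μm.

0.687 μm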